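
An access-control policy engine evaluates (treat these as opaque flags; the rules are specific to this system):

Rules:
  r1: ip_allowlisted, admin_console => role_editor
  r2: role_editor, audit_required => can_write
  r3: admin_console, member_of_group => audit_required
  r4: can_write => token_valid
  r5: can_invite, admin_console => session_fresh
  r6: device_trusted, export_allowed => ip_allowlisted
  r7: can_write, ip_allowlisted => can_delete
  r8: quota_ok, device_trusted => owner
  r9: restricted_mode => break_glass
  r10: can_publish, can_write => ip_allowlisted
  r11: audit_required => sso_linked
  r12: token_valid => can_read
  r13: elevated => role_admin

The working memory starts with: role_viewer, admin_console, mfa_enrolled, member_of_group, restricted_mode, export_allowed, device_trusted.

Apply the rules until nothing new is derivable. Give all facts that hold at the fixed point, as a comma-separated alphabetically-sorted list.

Round 1 — r3, r6, r9, derive audit_required, ip_allowlisted, break_glass.
Round 2 — r1, r11, derive role_editor, sso_linked.
Round 3 — r2, derive can_write.
Round 4 — r4, r7, derive token_valid, can_delete.
Round 5 — r12, derive can_read.

admin_console, audit_required, break_glass, can_delete, can_read, can_write, device_trusted, export_allowed, ip_allowlisted, member_of_group, mfa_enrolled, restricted_mode, role_editor, role_viewer, sso_linked, token_valid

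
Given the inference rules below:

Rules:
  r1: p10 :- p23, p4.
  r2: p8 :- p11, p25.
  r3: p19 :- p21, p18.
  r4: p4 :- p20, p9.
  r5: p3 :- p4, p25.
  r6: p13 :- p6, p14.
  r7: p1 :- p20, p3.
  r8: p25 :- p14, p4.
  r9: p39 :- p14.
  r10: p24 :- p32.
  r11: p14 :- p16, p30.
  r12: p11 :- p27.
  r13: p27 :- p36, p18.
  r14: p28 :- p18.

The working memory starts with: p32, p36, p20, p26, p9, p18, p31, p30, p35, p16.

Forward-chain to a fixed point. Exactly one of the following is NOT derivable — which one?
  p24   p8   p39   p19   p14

p19

Round 1 fires r4, r10, r11, r13, r14, giving p4, p24, p14, p27, p28.
Round 2 fires r8, r9, r12, giving p25, p39, p11.
Round 3 fires r2, r5, giving p8, p3.
Round 4 fires r7, giving p1.
Derived: p8 (round 3), p24 (round 1), p14 (round 1), p39 (round 2). p19 never appears in any round.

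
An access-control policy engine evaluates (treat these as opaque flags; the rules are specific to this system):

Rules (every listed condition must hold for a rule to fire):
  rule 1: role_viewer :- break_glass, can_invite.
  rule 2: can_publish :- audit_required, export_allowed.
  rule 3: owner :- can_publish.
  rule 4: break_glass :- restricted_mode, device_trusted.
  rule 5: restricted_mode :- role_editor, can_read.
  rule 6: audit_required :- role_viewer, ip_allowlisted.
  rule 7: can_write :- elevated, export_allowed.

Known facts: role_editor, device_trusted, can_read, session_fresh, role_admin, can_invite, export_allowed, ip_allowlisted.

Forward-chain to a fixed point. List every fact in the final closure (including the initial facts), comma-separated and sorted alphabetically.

Round 1: rule 5 [restricted_mode :- role_editor, can_read.]. Adds restricted_mode.
Round 2: rule 4 [break_glass :- restricted_mode, device_trusted.]. Adds break_glass.
Round 3: rule 1 [role_viewer :- break_glass, can_invite.]. Adds role_viewer.
Round 4: rule 6 [audit_required :- role_viewer, ip_allowlisted.]. Adds audit_required.
Round 5: rule 2 [can_publish :- audit_required, export_allowed.]. Adds can_publish.
Round 6: rule 3 [owner :- can_publish.]. Adds owner.

audit_required, break_glass, can_invite, can_publish, can_read, device_trusted, export_allowed, ip_allowlisted, owner, restricted_mode, role_admin, role_editor, role_viewer, session_fresh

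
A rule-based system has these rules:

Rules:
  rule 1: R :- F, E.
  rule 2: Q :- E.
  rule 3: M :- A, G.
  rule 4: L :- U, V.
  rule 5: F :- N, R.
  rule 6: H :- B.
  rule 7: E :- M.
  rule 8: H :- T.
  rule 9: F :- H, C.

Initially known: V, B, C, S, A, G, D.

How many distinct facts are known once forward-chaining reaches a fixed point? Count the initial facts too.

Round 1 — rule 3, rule 6, derive M, H.
Round 2 — rule 7, rule 9, derive E, F.
Round 3 — rule 1, rule 2, derive R, Q.
Closure: {A, B, C, D, E, F, G, H, M, Q, R, S, V} — 13 facts.

13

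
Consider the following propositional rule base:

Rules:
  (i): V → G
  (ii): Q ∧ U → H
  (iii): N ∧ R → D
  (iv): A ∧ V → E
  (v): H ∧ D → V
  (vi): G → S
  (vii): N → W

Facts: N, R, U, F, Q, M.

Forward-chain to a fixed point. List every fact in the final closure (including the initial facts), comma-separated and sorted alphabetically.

D, F, G, H, M, N, Q, R, S, U, V, W

Round 1 — (ii), (iii), (vii), derive H, D, W.
Round 2 — (v), derive V.
Round 3 — (i), derive G.
Round 4 — (vi), derive S.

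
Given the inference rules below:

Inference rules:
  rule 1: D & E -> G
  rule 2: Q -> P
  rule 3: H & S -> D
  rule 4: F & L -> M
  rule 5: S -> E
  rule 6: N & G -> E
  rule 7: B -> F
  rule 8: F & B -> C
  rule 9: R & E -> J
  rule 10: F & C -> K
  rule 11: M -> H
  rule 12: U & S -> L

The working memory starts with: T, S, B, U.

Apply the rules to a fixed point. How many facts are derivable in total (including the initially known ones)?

13

Round 1: rule 5 [S -> E]; rule 7 [B -> F]; rule 12 [U & S -> L]. New: E, F, L.
Round 2: rule 4 [F & L -> M]; rule 8 [F & B -> C]. New: M, C.
Round 3: rule 10 [F & C -> K]; rule 11 [M -> H]. New: K, H.
Round 4: rule 3 [H & S -> D]. New: D.
Round 5: rule 1 [D & E -> G]. New: G.
Closure: {B, C, D, E, F, G, H, K, L, M, S, T, U} — 13 facts.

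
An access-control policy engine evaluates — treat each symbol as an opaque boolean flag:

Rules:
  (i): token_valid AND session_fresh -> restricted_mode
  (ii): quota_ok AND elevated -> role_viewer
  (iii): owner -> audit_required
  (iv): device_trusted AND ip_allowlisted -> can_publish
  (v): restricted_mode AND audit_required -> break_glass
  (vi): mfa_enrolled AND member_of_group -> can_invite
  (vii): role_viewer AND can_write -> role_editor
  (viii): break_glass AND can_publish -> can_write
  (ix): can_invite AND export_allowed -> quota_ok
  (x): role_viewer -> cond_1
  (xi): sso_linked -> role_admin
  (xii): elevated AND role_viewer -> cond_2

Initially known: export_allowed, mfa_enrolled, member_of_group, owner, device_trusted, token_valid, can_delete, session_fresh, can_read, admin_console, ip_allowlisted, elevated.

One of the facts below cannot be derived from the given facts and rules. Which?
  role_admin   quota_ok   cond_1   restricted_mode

role_admin

Round 1 — (i), (iii), (iv), (vi), derive restricted_mode, audit_required, can_publish, can_invite.
Round 2 — (v), (ix), derive break_glass, quota_ok.
Round 3 — (ii), (viii), derive role_viewer, can_write.
Round 4 — (vii), (x), (xii), derive role_editor, cond_1, cond_2.
Derived: restricted_mode (round 1), cond_1 (round 4), quota_ok (round 2). role_admin never appears in any round.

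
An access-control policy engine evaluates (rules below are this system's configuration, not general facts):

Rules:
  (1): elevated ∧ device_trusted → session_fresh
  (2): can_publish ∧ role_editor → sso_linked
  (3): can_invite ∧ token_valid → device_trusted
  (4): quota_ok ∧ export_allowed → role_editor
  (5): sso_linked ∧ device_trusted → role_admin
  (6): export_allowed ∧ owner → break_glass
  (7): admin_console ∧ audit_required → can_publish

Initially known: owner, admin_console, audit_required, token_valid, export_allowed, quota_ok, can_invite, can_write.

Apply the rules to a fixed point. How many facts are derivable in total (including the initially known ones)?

Round 1: (3) [can_invite ∧ token_valid → device_trusted]; (4) [quota_ok ∧ export_allowed → role_editor]; (6) [export_allowed ∧ owner → break_glass]; (7) [admin_console ∧ audit_required → can_publish]. New: device_trusted, role_editor, break_glass, can_publish.
Round 2: (2) [can_publish ∧ role_editor → sso_linked]. New: sso_linked.
Round 3: (5) [sso_linked ∧ device_trusted → role_admin]. New: role_admin.
Closure: {admin_console, audit_required, break_glass, can_invite, can_publish, can_write, device_trusted, export_allowed, owner, quota_ok, role_admin, role_editor, sso_linked, token_valid} — 14 facts.

14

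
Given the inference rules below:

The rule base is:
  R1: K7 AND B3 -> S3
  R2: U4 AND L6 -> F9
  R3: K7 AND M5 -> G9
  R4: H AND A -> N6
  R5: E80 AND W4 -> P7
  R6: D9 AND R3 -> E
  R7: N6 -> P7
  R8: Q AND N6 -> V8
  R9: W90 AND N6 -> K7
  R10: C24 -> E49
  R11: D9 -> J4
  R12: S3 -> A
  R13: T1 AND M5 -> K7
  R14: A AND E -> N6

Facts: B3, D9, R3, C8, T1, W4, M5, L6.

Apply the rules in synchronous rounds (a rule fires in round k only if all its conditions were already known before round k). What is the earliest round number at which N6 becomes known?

4

Round 1 fires R6, R11, R13, giving E, J4, K7.
Round 2 fires R1, R3, giving S3, G9.
Round 3 fires R12, giving A.
Round 4 fires R14, giving N6.
N6 first appears in round 4.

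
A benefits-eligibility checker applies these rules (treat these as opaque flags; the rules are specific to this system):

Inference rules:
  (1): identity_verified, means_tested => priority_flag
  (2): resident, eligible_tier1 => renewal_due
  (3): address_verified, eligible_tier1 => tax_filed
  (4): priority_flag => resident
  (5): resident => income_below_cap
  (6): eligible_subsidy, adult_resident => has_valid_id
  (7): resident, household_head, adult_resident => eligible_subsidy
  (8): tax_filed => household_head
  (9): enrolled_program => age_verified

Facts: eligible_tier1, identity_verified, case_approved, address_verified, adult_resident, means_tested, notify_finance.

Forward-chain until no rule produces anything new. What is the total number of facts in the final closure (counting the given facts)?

15

Round 1: (1) [identity_verified, means_tested => priority_flag]; (3) [address_verified, eligible_tier1 => tax_filed]. Adds priority_flag, tax_filed.
Round 2: (4) [priority_flag => resident]; (8) [tax_filed => household_head]. Adds resident, household_head.
Round 3: (2) [resident, eligible_tier1 => renewal_due]; (5) [resident => income_below_cap]; (7) [resident, household_head, adult_resident => eligible_subsidy]. Adds renewal_due, income_below_cap, eligible_subsidy.
Round 4: (6) [eligible_subsidy, adult_resident => has_valid_id]. Adds has_valid_id.
Closure: {address_verified, adult_resident, case_approved, eligible_subsidy, eligible_tier1, has_valid_id, household_head, identity_verified, income_below_cap, means_tested, notify_finance, priority_flag, renewal_due, resident, tax_filed} — 15 facts.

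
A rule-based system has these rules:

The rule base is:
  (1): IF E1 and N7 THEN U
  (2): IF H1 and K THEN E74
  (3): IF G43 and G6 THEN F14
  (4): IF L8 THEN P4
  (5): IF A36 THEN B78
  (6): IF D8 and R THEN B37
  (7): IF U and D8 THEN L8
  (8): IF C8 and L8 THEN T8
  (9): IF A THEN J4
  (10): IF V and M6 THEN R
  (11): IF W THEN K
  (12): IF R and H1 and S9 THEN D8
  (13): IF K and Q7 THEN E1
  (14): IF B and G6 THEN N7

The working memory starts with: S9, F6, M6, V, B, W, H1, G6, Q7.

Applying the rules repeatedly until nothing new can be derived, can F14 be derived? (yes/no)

Round 1 fires (10), (11), (14), giving R, K, N7.
Round 2 fires (2), (12), (13), giving E74, D8, E1.
Round 3 fires (1), (6), giving U, B37.
Round 4 fires (7), giving L8.
Round 5 fires (4), giving P4.
Fixed point reached. F14 is concluded only by (3); (3) needs G43 (never derived).

no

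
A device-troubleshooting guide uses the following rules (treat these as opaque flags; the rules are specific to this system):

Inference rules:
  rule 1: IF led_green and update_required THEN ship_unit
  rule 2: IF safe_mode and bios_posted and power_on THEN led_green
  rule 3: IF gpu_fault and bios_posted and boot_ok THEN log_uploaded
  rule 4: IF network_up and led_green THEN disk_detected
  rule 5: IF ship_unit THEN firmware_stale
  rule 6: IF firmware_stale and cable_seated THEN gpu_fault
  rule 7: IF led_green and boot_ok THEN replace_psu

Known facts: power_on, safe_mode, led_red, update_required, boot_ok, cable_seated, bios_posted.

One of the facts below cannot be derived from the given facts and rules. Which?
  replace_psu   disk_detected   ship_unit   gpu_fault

Round 1 fires rule 2, giving led_green.
Round 2 fires rule 1, rule 7, giving ship_unit, replace_psu.
Round 3 fires rule 5, giving firmware_stale.
Round 4 fires rule 6, giving gpu_fault.
Round 5 fires rule 3, giving log_uploaded.
Derived: replace_psu (round 2), gpu_fault (round 4), ship_unit (round 2). disk_detected never appears in any round.

disk_detected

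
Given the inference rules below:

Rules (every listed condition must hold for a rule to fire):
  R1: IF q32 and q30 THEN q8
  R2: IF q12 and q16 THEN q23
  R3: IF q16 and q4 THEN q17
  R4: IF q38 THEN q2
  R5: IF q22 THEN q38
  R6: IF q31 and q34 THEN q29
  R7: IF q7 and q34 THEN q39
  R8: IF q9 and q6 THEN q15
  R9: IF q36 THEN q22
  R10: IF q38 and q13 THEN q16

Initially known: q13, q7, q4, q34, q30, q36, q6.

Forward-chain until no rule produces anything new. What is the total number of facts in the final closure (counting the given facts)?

Round 1 fires R7, R9, giving q39, q22.
Round 2 fires R5, giving q38.
Round 3 fires R4, R10, giving q2, q16.
Round 4 fires R3, giving q17.
Closure: {q13, q16, q17, q2, q22, q30, q34, q36, q38, q39, q4, q6, q7} — 13 facts.

13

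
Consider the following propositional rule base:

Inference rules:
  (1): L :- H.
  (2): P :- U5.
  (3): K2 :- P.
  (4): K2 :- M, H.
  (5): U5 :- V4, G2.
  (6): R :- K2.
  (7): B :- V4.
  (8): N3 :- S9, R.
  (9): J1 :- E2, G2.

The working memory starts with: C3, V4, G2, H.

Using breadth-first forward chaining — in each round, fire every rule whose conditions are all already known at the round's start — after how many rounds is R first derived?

4

[1] (1) [L :- H.]; (5) [U5 :- V4, G2.]; (7) [B :- V4.]. ⇒ new: L, U5, B.
[2] (2) [P :- U5.]. ⇒ new: P.
[3] (3) [K2 :- P.]. ⇒ new: K2.
[4] (6) [R :- K2.]. ⇒ new: R.
R first appears in round 4.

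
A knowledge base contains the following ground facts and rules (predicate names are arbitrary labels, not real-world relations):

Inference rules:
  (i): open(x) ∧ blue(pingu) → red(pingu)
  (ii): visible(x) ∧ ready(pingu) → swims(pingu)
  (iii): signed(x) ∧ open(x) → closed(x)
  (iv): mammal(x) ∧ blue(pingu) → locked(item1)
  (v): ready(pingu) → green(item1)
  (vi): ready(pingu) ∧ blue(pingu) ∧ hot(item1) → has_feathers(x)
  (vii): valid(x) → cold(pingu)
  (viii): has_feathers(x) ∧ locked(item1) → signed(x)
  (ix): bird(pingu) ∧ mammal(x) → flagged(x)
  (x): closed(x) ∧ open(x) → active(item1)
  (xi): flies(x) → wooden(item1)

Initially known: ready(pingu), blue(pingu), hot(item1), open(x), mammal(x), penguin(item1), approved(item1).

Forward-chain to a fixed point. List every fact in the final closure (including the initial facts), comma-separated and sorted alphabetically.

active(item1), approved(item1), blue(pingu), closed(x), green(item1), has_feathers(x), hot(item1), locked(item1), mammal(x), open(x), penguin(item1), ready(pingu), red(pingu), signed(x)

[1] (i) [open(x) ∧ blue(pingu) → red(pingu)]; (iv) [mammal(x) ∧ blue(pingu) → locked(item1)]; (v) [ready(pingu) → green(item1)]; (vi) [ready(pingu) ∧ blue(pingu) ∧ hot(item1) → has_feathers(x)]. ⇒ new: red(pingu), locked(item1), green(item1), has_feathers(x).
[2] (viii) [has_feathers(x) ∧ locked(item1) → signed(x)]. ⇒ new: signed(x).
[3] (iii) [signed(x) ∧ open(x) → closed(x)]. ⇒ new: closed(x).
[4] (x) [closed(x) ∧ open(x) → active(item1)]. ⇒ new: active(item1).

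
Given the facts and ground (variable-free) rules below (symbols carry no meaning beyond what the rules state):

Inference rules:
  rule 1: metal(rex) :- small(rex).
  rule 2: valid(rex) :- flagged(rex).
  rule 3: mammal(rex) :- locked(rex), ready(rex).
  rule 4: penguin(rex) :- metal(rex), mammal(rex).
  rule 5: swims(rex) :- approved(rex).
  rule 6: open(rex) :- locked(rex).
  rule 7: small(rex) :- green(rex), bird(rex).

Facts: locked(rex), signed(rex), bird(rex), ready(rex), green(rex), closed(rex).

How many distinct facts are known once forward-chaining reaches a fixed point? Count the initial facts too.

11

Round 1 — rule 3, rule 6, rule 7, derive mammal(rex), open(rex), small(rex).
Round 2 — rule 1, derive metal(rex).
Round 3 — rule 4, derive penguin(rex).
Closure: {bird(rex), closed(rex), green(rex), locked(rex), mammal(rex), metal(rex), open(rex), penguin(rex), ready(rex), signed(rex), small(rex)} — 11 facts.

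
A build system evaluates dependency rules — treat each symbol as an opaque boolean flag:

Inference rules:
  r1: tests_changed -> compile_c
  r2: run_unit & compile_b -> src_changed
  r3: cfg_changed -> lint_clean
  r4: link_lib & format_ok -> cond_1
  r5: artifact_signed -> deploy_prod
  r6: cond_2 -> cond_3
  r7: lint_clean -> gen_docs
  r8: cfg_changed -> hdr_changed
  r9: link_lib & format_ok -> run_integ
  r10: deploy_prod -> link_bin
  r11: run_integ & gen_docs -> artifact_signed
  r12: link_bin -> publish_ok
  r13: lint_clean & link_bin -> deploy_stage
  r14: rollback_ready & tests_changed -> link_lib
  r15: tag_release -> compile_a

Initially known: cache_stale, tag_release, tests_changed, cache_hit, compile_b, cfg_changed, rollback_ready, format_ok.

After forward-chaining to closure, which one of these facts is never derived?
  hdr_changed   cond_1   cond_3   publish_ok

cond_3

Round 1 — r1, r3, r8, r14, r15, derive compile_c, lint_clean, hdr_changed, link_lib, compile_a.
Round 2 — r4, r7, r9, derive cond_1, gen_docs, run_integ.
Round 3 — r11, derive artifact_signed.
Round 4 — r5, derive deploy_prod.
Round 5 — r10, derive link_bin.
Round 6 — r12, r13, derive publish_ok, deploy_stage.
Derived: publish_ok (round 6), cond_1 (round 2), hdr_changed (round 1). cond_3 never appears in any round.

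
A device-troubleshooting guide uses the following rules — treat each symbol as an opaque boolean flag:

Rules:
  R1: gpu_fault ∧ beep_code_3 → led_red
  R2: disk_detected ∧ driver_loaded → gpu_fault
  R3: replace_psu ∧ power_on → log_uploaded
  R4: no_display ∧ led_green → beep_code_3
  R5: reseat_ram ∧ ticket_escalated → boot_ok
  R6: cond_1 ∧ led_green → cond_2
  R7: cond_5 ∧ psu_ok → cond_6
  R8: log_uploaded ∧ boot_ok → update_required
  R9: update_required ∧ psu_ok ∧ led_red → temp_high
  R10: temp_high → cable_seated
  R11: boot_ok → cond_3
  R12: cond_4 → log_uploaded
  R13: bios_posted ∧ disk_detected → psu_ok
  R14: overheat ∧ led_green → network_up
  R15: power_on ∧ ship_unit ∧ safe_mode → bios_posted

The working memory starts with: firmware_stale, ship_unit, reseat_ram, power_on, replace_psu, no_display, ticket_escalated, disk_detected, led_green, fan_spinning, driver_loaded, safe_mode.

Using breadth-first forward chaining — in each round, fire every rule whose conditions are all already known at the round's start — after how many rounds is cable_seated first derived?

4

Round 1 fires R2, R3, R4, R5, R15, giving gpu_fault, log_uploaded, beep_code_3, boot_ok, bios_posted.
Round 2 fires R1, R8, R11, R13, giving led_red, update_required, cond_3, psu_ok.
Round 3 fires R9, giving temp_high.
Round 4 fires R10, giving cable_seated.
cable_seated first appears in round 4.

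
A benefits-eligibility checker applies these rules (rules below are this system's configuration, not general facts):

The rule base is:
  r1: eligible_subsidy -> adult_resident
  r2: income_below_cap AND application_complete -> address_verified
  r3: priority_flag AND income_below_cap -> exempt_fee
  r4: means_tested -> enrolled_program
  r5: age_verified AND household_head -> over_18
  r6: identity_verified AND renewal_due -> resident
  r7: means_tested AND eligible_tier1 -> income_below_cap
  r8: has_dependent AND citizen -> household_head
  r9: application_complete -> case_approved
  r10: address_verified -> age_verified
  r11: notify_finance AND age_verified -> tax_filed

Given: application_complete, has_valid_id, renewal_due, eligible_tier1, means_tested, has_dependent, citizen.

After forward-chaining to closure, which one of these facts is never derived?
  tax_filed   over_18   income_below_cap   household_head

Round 1 — r4, r7, r8, r9, derive enrolled_program, income_below_cap, household_head, case_approved.
Round 2 — r2, derive address_verified.
Round 3 — r10, derive age_verified.
Round 4 — r5, derive over_18.
Derived: income_below_cap (round 1), over_18 (round 4), household_head (round 1). tax_filed never appears in any round.

tax_filed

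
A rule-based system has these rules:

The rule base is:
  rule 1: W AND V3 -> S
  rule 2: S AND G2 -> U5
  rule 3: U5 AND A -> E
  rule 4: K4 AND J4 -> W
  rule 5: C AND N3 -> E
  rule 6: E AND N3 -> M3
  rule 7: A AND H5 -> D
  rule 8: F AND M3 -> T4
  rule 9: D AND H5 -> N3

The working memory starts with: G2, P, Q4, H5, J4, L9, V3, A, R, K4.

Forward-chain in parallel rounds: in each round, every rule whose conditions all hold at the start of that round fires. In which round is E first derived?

4

Round 1: rule 4 [K4 AND J4 -> W]; rule 7 [A AND H5 -> D]. New: W, D.
Round 2: rule 1 [W AND V3 -> S]; rule 9 [D AND H5 -> N3]. New: S, N3.
Round 3: rule 2 [S AND G2 -> U5]. New: U5.
Round 4: rule 3 [U5 AND A -> E]. New: E.
E first appears in round 4.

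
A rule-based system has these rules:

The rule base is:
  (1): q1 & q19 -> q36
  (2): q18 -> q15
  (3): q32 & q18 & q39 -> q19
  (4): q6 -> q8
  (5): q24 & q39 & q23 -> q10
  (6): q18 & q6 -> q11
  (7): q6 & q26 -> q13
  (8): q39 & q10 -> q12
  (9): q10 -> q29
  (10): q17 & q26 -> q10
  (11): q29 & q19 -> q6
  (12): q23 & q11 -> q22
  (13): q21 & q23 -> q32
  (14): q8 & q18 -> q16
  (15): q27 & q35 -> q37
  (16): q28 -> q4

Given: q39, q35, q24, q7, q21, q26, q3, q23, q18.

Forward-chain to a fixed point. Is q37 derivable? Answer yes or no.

Round 1: (2) [q18 -> q15]; (5) [q24 & q39 & q23 -> q10]; (13) [q21 & q23 -> q32]. Adds q15, q10, q32.
Round 2: (3) [q32 & q18 & q39 -> q19]; (8) [q39 & q10 -> q12]; (9) [q10 -> q29]. Adds q19, q12, q29.
Round 3: (11) [q29 & q19 -> q6]. Adds q6.
Round 4: (4) [q6 -> q8]; (6) [q18 & q6 -> q11]; (7) [q6 & q26 -> q13]. Adds q8, q11, q13.
Round 5: (12) [q23 & q11 -> q22]; (14) [q8 & q18 -> q16]. Adds q22, q16.
Fixed point reached. q37 is concluded only by (15); (15) needs q27 (never derived).

no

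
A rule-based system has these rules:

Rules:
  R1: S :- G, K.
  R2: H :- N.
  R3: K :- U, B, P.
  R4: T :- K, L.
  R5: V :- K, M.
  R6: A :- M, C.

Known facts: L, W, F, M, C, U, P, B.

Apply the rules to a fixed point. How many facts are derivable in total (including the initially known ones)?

12

Round 1: R3 [K :- U, B, P.]; R6 [A :- M, C.]. New: K, A.
Round 2: R4 [T :- K, L.]; R5 [V :- K, M.]. New: T, V.
Closure: {A, B, C, F, K, L, M, P, T, U, V, W} — 12 facts.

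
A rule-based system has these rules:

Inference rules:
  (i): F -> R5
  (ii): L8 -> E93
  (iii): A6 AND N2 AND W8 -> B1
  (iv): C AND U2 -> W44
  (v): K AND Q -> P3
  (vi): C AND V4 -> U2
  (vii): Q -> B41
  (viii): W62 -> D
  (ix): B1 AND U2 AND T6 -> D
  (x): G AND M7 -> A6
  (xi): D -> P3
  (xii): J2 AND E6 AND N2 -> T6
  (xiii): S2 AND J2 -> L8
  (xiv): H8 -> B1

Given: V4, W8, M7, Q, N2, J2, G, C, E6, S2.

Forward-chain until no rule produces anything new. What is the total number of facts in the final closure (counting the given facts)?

Round 1 — (vi), (vii), (x), (xii), (xiii), derive U2, B41, A6, T6, L8.
Round 2 — (ii), (iii), (iv), derive E93, B1, W44.
Round 3 — (ix), derive D.
Round 4 — (xi), derive P3.
Closure: {A6, B1, B41, C, D, E6, E93, G, J2, L8, M7, N2, P3, Q, S2, T6, U2, V4, W44, W8} — 20 facts.

20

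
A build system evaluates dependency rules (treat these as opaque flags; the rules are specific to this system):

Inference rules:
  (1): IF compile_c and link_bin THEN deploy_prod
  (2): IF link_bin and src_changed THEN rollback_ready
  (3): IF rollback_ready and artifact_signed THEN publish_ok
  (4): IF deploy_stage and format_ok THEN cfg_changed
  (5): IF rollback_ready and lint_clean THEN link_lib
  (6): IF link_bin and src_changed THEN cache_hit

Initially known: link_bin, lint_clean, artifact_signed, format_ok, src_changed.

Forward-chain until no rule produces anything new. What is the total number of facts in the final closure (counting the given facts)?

9

Round 1 fires (2), (6), giving rollback_ready, cache_hit.
Round 2 fires (3), (5), giving publish_ok, link_lib.
Closure: {artifact_signed, cache_hit, format_ok, link_bin, link_lib, lint_clean, publish_ok, rollback_ready, src_changed} — 9 facts.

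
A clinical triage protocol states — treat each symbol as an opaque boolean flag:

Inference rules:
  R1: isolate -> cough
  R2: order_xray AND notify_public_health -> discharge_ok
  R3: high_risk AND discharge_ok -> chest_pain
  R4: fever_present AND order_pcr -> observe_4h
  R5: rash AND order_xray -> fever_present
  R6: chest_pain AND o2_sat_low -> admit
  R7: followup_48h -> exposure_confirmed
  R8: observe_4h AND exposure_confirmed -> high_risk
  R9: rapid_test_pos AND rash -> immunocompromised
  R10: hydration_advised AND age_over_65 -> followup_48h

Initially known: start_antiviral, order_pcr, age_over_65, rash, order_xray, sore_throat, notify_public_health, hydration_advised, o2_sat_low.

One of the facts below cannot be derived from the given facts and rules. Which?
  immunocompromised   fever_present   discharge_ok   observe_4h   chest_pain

Round 1 fires R2, R5, R10, giving discharge_ok, fever_present, followup_48h.
Round 2 fires R4, R7, giving observe_4h, exposure_confirmed.
Round 3 fires R8, giving high_risk.
Round 4 fires R3, giving chest_pain.
Round 5 fires R6, giving admit.
Derived: chest_pain (round 4), observe_4h (round 2), fever_present (round 1), discharge_ok (round 1). immunocompromised never appears in any round.

immunocompromised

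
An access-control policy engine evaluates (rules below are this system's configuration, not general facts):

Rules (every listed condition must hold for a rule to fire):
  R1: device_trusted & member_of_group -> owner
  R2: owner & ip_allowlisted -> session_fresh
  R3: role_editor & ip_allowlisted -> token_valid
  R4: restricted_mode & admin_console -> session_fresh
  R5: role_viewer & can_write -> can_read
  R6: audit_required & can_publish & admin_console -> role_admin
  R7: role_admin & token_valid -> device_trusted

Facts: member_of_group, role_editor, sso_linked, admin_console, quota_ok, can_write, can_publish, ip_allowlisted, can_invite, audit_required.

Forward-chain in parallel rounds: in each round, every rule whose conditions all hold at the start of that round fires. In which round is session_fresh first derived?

Round 1: R3 [role_editor & ip_allowlisted -> token_valid]; R6 [audit_required & can_publish & admin_console -> role_admin]. New: token_valid, role_admin.
Round 2: R7 [role_admin & token_valid -> device_trusted]. New: device_trusted.
Round 3: R1 [device_trusted & member_of_group -> owner]. New: owner.
Round 4: R2 [owner & ip_allowlisted -> session_fresh]. New: session_fresh.
session_fresh first appears in round 4.

4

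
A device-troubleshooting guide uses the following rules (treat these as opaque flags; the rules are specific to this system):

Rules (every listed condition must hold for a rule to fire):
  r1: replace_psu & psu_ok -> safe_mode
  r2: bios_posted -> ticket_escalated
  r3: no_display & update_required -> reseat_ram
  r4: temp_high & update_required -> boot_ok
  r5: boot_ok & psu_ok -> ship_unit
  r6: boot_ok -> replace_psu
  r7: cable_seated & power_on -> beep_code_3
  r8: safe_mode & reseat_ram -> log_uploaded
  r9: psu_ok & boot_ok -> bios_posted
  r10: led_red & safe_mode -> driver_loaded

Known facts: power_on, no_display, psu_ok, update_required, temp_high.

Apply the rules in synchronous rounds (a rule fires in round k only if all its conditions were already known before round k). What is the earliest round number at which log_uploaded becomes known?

4

Round 1 fires r3, r4, giving reseat_ram, boot_ok.
Round 2 fires r5, r6, r9, giving ship_unit, replace_psu, bios_posted.
Round 3 fires r1, r2, giving safe_mode, ticket_escalated.
Round 4 fires r8, giving log_uploaded.
log_uploaded first appears in round 4.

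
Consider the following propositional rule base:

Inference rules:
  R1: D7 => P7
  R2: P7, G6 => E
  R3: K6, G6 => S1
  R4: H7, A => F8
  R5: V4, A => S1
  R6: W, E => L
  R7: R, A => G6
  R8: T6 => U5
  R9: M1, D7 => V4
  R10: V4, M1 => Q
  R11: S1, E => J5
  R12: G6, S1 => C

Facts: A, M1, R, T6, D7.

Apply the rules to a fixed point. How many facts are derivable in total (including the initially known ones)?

14

Round 1: R1 [D7 => P7]; R7 [R, A => G6]; R8 [T6 => U5]; R9 [M1, D7 => V4]. New: P7, G6, U5, V4.
Round 2: R2 [P7, G6 => E]; R5 [V4, A => S1]; R10 [V4, M1 => Q]. New: E, S1, Q.
Round 3: R11 [S1, E => J5]; R12 [G6, S1 => C]. New: J5, C.
Closure: {A, C, D7, E, G6, J5, M1, P7, Q, R, S1, T6, U5, V4} — 14 facts.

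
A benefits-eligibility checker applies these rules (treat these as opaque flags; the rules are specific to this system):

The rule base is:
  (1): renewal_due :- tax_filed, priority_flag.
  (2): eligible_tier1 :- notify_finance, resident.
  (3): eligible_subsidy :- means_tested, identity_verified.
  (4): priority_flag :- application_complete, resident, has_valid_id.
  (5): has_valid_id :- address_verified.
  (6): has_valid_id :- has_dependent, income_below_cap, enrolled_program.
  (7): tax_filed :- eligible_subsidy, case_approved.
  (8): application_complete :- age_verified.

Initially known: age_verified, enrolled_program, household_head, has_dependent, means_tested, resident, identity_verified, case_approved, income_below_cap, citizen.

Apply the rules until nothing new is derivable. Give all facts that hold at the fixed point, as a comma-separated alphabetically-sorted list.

age_verified, application_complete, case_approved, citizen, eligible_subsidy, enrolled_program, has_dependent, has_valid_id, household_head, identity_verified, income_below_cap, means_tested, priority_flag, renewal_due, resident, tax_filed

Round 1 — (3), (6), (8), derive eligible_subsidy, has_valid_id, application_complete.
Round 2 — (4), (7), derive priority_flag, tax_filed.
Round 3 — (1), derive renewal_due.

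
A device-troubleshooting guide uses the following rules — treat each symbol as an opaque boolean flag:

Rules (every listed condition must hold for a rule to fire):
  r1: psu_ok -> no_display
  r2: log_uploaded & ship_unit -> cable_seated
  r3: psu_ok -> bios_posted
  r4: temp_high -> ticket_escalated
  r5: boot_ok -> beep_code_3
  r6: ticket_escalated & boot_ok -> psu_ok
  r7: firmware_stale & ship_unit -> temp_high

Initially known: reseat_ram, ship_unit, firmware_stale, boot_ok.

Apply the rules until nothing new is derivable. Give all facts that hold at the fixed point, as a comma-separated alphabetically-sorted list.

beep_code_3, bios_posted, boot_ok, firmware_stale, no_display, psu_ok, reseat_ram, ship_unit, temp_high, ticket_escalated

Round 1 — r5, r7, derive beep_code_3, temp_high.
Round 2 — r4, derive ticket_escalated.
Round 3 — r6, derive psu_ok.
Round 4 — r1, r3, derive no_display, bios_posted.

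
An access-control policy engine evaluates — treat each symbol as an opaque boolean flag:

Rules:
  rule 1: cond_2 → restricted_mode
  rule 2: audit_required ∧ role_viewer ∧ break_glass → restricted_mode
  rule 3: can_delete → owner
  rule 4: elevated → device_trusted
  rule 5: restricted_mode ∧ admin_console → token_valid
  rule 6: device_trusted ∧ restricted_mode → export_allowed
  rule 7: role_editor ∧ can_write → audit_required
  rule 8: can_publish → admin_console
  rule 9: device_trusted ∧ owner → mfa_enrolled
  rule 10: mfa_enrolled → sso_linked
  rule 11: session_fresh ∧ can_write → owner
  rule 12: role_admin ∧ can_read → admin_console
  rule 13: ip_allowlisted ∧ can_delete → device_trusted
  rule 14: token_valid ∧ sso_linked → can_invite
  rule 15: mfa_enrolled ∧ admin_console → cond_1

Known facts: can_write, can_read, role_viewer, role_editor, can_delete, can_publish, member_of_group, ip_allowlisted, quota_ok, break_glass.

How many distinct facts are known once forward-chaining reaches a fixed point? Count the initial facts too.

21

[1] rule 3 [can_delete → owner]; rule 7 [role_editor ∧ can_write → audit_required]; rule 8 [can_publish → admin_console]; rule 13 [ip_allowlisted ∧ can_delete → device_trusted]. ⇒ new: owner, audit_required, admin_console, device_trusted.
[2] rule 2 [audit_required ∧ role_viewer ∧ break_glass → restricted_mode]; rule 9 [device_trusted ∧ owner → mfa_enrolled]. ⇒ new: restricted_mode, mfa_enrolled.
[3] rule 5 [restricted_mode ∧ admin_console → token_valid]; rule 6 [device_trusted ∧ restricted_mode → export_allowed]; rule 10 [mfa_enrolled → sso_linked]; rule 15 [mfa_enrolled ∧ admin_console → cond_1]. ⇒ new: token_valid, export_allowed, sso_linked, cond_1.
[4] rule 14 [token_valid ∧ sso_linked → can_invite]. ⇒ new: can_invite.
Closure: {admin_console, audit_required, break_glass, can_delete, can_invite, can_publish, can_read, can_write, cond_1, device_trusted, export_allowed, ip_allowlisted, member_of_group, mfa_enrolled, owner, quota_ok, restricted_mode, role_editor, role_viewer, sso_linked, token_valid} — 21 facts.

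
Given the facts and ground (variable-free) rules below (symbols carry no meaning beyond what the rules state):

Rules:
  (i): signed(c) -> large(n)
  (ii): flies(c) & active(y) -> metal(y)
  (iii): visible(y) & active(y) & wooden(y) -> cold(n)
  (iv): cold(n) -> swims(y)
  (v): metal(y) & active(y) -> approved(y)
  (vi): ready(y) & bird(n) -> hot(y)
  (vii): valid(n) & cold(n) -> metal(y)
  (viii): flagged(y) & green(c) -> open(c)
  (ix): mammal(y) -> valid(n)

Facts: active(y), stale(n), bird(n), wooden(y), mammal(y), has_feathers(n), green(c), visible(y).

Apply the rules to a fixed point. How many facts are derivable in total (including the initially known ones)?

13

Round 1 — (iii), (ix), derive cold(n), valid(n).
Round 2 — (iv), (vii), derive swims(y), metal(y).
Round 3 — (v), derive approved(y).
Closure: {active(y), approved(y), bird(n), cold(n), green(c), has_feathers(n), mammal(y), metal(y), stale(n), swims(y), valid(n), visible(y), wooden(y)} — 13 facts.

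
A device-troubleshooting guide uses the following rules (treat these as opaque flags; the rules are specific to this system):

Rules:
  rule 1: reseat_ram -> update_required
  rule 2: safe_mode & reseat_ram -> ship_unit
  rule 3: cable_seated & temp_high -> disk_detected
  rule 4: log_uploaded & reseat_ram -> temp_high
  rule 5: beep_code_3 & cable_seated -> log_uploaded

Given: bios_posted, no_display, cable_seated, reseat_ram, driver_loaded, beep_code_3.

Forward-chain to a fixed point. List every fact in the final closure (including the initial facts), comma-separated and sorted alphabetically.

[1] rule 1 [reseat_ram -> update_required]; rule 5 [beep_code_3 & cable_seated -> log_uploaded]. ⇒ new: update_required, log_uploaded.
[2] rule 4 [log_uploaded & reseat_ram -> temp_high]. ⇒ new: temp_high.
[3] rule 3 [cable_seated & temp_high -> disk_detected]. ⇒ new: disk_detected.

beep_code_3, bios_posted, cable_seated, disk_detected, driver_loaded, log_uploaded, no_display, reseat_ram, temp_high, update_required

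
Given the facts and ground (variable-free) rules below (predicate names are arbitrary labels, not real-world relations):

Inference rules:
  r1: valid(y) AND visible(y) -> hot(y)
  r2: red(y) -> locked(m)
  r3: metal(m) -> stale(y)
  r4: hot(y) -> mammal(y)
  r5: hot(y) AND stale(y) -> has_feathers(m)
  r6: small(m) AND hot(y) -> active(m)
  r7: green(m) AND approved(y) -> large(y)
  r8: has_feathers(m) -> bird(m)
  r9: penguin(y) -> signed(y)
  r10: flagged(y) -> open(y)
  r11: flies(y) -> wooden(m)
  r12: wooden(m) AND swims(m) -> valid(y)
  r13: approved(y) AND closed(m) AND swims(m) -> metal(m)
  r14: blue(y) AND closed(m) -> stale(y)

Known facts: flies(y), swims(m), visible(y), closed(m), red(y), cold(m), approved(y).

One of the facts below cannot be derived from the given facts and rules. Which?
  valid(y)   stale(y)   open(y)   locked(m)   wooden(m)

open(y)

[1] r2 [red(y) -> locked(m)]; r11 [flies(y) -> wooden(m)]; r13 [approved(y) AND closed(m) AND swims(m) -> metal(m)]. ⇒ new: locked(m), wooden(m), metal(m).
[2] r3 [metal(m) -> stale(y)]; r12 [wooden(m) AND swims(m) -> valid(y)]. ⇒ new: stale(y), valid(y).
[3] r1 [valid(y) AND visible(y) -> hot(y)]. ⇒ new: hot(y).
[4] r4 [hot(y) -> mammal(y)]; r5 [hot(y) AND stale(y) -> has_feathers(m)]. ⇒ new: mammal(y), has_feathers(m).
[5] r8 [has_feathers(m) -> bird(m)]. ⇒ new: bird(m).
Derived: wooden(m) (round 1), valid(y) (round 2), stale(y) (round 2), locked(m) (round 1). open(y) never appears in any round.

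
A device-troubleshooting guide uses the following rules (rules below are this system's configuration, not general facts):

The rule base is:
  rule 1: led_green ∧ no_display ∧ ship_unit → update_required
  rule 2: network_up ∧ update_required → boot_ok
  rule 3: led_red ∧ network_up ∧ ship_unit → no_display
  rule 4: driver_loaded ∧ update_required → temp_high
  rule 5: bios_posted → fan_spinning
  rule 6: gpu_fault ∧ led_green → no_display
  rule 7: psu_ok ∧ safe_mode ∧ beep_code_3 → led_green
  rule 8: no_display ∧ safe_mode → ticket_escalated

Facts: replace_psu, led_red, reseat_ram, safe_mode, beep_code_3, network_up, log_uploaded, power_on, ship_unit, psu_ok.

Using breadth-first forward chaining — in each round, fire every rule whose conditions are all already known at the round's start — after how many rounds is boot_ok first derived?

Round 1: rule 3 [led_red ∧ network_up ∧ ship_unit → no_display]; rule 7 [psu_ok ∧ safe_mode ∧ beep_code_3 → led_green]. New: no_display, led_green.
Round 2: rule 1 [led_green ∧ no_display ∧ ship_unit → update_required]; rule 8 [no_display ∧ safe_mode → ticket_escalated]. New: update_required, ticket_escalated.
Round 3: rule 2 [network_up ∧ update_required → boot_ok]. New: boot_ok.
boot_ok first appears in round 3.

3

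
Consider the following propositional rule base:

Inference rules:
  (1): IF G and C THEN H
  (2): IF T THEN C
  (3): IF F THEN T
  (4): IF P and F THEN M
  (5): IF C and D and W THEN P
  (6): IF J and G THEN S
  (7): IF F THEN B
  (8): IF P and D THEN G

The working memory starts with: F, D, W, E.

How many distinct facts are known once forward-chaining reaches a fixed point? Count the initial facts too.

Round 1: (3) [IF F THEN T]; (7) [IF F THEN B]. New: T, B.
Round 2: (2) [IF T THEN C]. New: C.
Round 3: (5) [IF C and D and W THEN P]. New: P.
Round 4: (4) [IF P and F THEN M]; (8) [IF P and D THEN G]. New: M, G.
Round 5: (1) [IF G and C THEN H]. New: H.
Closure: {B, C, D, E, F, G, H, M, P, T, W} — 11 facts.

11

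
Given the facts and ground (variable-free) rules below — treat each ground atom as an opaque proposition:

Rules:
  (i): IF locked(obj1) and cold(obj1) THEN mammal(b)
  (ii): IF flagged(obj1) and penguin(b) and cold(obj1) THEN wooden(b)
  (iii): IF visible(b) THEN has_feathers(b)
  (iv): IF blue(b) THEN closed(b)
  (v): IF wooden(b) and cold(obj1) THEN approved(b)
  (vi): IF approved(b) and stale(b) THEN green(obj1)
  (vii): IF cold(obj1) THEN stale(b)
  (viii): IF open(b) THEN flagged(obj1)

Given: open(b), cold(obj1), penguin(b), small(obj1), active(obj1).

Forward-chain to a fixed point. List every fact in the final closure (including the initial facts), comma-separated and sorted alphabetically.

active(obj1), approved(b), cold(obj1), flagged(obj1), green(obj1), open(b), penguin(b), small(obj1), stale(b), wooden(b)

Round 1 fires (vii), (viii), giving stale(b), flagged(obj1).
Round 2 fires (ii), giving wooden(b).
Round 3 fires (v), giving approved(b).
Round 4 fires (vi), giving green(obj1).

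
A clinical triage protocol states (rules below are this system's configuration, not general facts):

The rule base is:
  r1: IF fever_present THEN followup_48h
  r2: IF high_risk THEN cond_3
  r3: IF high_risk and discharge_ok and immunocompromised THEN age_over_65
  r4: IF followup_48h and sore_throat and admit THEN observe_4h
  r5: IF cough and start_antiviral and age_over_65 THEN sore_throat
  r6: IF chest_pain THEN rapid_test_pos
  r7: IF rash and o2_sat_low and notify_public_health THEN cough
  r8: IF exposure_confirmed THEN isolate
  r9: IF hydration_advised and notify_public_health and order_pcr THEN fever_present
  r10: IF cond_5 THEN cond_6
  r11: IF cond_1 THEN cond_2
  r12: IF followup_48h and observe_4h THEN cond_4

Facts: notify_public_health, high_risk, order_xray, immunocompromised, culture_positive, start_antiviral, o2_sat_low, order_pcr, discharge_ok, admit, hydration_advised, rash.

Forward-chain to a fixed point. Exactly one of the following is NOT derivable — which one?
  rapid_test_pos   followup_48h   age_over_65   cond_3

rapid_test_pos

Round 1 fires r2, r3, r7, r9, giving cond_3, age_over_65, cough, fever_present.
Round 2 fires r1, r5, giving followup_48h, sore_throat.
Round 3 fires r4, giving observe_4h.
Round 4 fires r12, giving cond_4.
Derived: age_over_65 (round 1), cond_3 (round 1), followup_48h (round 2). rapid_test_pos never appears in any round.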